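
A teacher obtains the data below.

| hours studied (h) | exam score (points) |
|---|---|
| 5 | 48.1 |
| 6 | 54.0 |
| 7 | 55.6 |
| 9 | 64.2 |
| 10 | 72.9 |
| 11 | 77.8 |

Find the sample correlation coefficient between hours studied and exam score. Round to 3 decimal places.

0.988

n = 6, Σx = 48, Σy = 372.6, Σxy = 3116.3, Σx² = 412, Σy² = 23809.86
Sxx = Σx² − (Σx)²/n = 412 − 384 = 28
Sxy = Σxy − (Σx)(Σy)/n = 3116.3 − 2980.8 = 135.5
Syy = Σy² − (Σy)²/n = 23809.86 − 23138.46 = 671.4
r = Sxy/√(Sxx·Syy) = 135.5/√(18799.2) = 135.5/137.110175 = 0.988256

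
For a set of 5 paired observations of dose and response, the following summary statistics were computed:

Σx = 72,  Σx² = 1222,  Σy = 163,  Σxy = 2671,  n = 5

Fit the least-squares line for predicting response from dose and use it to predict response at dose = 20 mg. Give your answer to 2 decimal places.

42.39

Sxx = Σx² − (Σx)²/n = 1222 − 1036.8 = 185.2
Sxy = Σxy − (Σx)(Σy)/n = 2671 − 2347.2 = 323.8
b = Sxy/Sxx = 323.8/185.2 = 1.748380
a = ȳ − b·x̄ = 32.6 − 1.748380·14.4 = 7.423326
ŷ(20) = a + b·20 = 7.423326 + 1.748380·20 = 42.390929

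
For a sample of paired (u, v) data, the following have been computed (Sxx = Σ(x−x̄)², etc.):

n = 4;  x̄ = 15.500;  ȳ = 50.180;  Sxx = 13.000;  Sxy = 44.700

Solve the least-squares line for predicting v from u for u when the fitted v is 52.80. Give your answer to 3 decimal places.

16.262

b = Sxy/Sxx = 44.7/13 = 3.438462
a = ȳ − b·x̄ = 50.18 − 3.438462·15.5 = -3.116154
Set a + b·x = 52.80: x = (52.80 − (-3.116154)) / 3.438462 = 16.261969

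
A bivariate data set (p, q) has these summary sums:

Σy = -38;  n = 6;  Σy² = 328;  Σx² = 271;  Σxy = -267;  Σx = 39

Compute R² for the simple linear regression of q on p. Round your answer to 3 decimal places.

Sxx = Σx² − (Σx)²/n = 271 − 253.5 = 17.5
Sxy = Σxy − (Σx)(Σy)/n = -267 − (-247) = -20
Syy = Σy² − (Σy)²/n = 328 − 240.666667 = 87.333333
R² = Sxy²/(Sxx·Syy) = (-20)²/(17.5·87.333333) = 0.261723

0.262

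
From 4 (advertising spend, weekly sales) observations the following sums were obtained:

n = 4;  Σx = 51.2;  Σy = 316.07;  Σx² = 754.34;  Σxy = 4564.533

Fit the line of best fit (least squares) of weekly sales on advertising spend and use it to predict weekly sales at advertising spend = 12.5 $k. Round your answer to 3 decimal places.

77.445

Sxx = Σx² − (Σx)²/n = 754.34 − 655.36 = 98.98
Sxy = Σxy − (Σx)(Σy)/n = 4564.533 − 4045.696 = 518.837
b = Sxy/Sxx = 518.837/98.98 = 5.241837
a = ȳ − b·x̄ = 79.0175 − 5.241837·12.8 = 11.921990
ŷ(12.5) = a + b·12.5 = 11.921990 + 5.241837·12.5 = 77.444949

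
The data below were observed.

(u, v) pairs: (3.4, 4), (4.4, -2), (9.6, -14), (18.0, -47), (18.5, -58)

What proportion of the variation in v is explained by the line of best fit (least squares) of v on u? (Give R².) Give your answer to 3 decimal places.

0.975

n = 5, Σx = 53.9, Σy = -117, Σxy = -2048.6, Σx² = 789.33, Σy² = 5789
Sxx = Σx² − (Σx)²/n = 789.33 − 581.042 = 208.288
Sxy = Σxy − (Σx)(Σy)/n = -2048.6 − (-1261.26) = -787.34
Syy = Σy² − (Σy)²/n = 5789 − 2737.8 = 3051.2
R² = Sxy²/(Sxx·Syy) = (-787.34)²/(208.288·3051.2) = 0.975416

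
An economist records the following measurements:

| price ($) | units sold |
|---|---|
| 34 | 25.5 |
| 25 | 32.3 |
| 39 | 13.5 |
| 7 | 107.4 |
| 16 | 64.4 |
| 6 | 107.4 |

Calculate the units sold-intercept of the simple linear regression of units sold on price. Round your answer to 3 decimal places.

n = 6, Σx = 127, Σy = 350.5, Σxy = 4627.6, Σx² = 3643
Sxx = Σx² − (Σx)²/n = 3643 − 2688.166667 = 954.833333
Sxy = Σxy − (Σx)(Σy)/n = 4627.6 − 7418.916667 = -2791.316667
b = Sxy/Sxx = -2791.316667/954.833333 = -2.923355
a = ȳ − b·x̄ = 58.416667 − (-2.923355)·21.166667 = 120.294345

120.294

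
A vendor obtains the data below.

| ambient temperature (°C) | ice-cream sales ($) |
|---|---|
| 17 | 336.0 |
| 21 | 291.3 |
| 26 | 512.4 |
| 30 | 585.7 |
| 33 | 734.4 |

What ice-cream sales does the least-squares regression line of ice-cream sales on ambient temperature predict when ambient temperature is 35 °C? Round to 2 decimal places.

746.09

n = 5, Σx = 127, Σy = 2459.8, Σxy = 66957.9, Σx² = 3395
Sxx = Σx² − (Σx)²/n = 3395 − 3225.8 = 169.2
Sxy = Σxy − (Σx)(Σy)/n = 66957.9 − 62478.92 = 4478.98
b = Sxy/Sxx = 4478.98/169.2 = 26.471513
a = ȳ − b·x̄ = 491.96 − 26.471513·25.4 = -180.416430
ŷ(35) = a + b·35 = -180.416430 + 26.471513·35 = 746.086525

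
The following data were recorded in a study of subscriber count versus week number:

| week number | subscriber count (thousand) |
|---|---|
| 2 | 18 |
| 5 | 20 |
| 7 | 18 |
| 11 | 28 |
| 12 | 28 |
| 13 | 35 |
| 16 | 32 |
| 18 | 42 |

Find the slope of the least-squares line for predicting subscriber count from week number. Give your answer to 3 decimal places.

1.469

n = 8, Σx = 84, Σy = 221, Σxy = 2629, Σx² = 1092
Sxx = Σx² − (Σx)²/n = 1092 − 882 = 210
Sxy = Σxy − (Σx)(Σy)/n = 2629 − 2320.5 = 308.5
b = Sxy/Sxx = 308.5/210 = 1.469048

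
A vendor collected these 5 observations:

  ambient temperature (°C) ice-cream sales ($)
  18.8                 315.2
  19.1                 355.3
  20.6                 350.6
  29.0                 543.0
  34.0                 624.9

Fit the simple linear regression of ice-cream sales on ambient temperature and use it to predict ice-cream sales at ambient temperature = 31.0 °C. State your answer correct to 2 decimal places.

571.52

n = 5, Σx = 121.5, Σy = 2189, Σxy = 56927.95, Σx² = 3139.61
Sxx = Σx² − (Σx)²/n = 3139.61 − 2952.45 = 187.16
Sxy = Σxy − (Σx)(Σy)/n = 56927.95 − 53192.7 = 3735.25
b = Sxy/Sxx = 3735.25/187.16 = 19.957523
a = ȳ − b·x̄ = 437.8 − 19.957523·24.3 = -47.167808
ŷ(31.0) = a + b·31.0 = -47.167808 + 19.957523·31 = 571.515404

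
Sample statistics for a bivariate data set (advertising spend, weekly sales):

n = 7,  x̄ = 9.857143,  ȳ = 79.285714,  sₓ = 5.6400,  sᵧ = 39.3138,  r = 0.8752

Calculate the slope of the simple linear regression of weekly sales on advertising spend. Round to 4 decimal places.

b = r · sᵧ/sₓ = 0.8752 · 39.3138/5.64 = 6.100610

6.1006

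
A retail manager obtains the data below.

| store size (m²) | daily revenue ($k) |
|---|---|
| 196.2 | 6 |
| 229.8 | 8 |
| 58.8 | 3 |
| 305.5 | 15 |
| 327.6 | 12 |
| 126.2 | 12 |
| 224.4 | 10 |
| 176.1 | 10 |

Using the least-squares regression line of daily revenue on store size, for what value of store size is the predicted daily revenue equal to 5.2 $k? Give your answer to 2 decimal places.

58.92

n = 8, Σx = 1644.6, Σy = 76, Σxy = 17225.1, Σx² = 392704.94
Sxx = Σx² − (Σx)²/n = 392704.94 − 338088.645 = 54616.295
Sxy = Σxy − (Σx)(Σy)/n = 17225.1 − 15623.7 = 1601.4
b = Sxy/Sxx = 1601.4/54616.295 = 0.029321
a = ȳ − b·x̄ = 9.5 − 0.029321·205.575 = 3.472352
Set a + b·x = 5.2: x = (5.2 − 3.472352) / 0.029321 = 58.922029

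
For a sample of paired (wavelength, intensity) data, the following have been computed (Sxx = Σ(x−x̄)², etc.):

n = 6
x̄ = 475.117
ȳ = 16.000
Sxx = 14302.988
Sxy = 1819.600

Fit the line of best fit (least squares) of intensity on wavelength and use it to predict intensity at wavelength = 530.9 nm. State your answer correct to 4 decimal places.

23.0966

b = Sxy/Sxx = 1819.6/14302.988 = 0.127218
a = ȳ − b·x̄ = 16 − 0.127218·475.117 = -44.443517
ŷ(530.9) = a + b·530.9 = -44.443517 + 0.127218·530.9 = 23.096611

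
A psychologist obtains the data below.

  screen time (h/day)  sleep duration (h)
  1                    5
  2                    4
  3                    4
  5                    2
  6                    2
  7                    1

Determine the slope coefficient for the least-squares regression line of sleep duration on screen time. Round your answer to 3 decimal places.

n = 6, Σx = 24, Σy = 18, Σxy = 54, Σx² = 124
Sxx = Σx² − (Σx)²/n = 124 − 96 = 28
Sxy = Σxy − (Σx)(Σy)/n = 54 − 72 = -18
b = Sxy/Sxx = -18/28 = -0.642857

-0.643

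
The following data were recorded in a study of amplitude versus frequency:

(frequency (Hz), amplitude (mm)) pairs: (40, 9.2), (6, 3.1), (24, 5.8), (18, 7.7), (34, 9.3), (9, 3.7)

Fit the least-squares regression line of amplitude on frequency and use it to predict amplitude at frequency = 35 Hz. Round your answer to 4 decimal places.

8.8721

n = 6, Σx = 131, Σy = 38.8, Σxy = 1013.9, Σx² = 3773
Sxx = Σx² − (Σx)²/n = 3773 − 2860.166667 = 912.833333
Sxy = Σxy − (Σx)(Σy)/n = 1013.9 − 847.133333 = 166.766667
b = Sxy/Sxx = 166.766667/912.833333 = 0.182691
a = ȳ − b·x̄ = 6.466667 − 0.182691·21.833333 = 2.477908
ŷ(35) = a + b·35 = 2.477908 + 0.182691·35 = 8.872102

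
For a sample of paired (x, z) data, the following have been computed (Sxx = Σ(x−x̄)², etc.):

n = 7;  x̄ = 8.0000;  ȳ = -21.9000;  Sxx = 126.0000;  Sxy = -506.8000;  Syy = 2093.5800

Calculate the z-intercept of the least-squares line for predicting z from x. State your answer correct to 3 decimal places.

10.278

b = Sxy/Sxx = -506.8/126 = -4.022222
a = ȳ − b·x̄ = -21.9 − (-4.022222)·8 = 10.277778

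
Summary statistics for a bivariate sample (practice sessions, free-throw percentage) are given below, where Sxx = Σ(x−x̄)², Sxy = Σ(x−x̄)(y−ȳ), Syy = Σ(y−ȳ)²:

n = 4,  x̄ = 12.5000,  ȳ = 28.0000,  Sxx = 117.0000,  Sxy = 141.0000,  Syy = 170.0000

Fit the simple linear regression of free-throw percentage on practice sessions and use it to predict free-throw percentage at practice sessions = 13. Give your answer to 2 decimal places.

b = Sxy/Sxx = 141/117 = 1.205128
a = ȳ − b·x̄ = 28 − 1.205128·12.5 = 12.935897
ŷ(13) = a + b·13 = 12.935897 + 1.205128·13 = 28.602564

28.60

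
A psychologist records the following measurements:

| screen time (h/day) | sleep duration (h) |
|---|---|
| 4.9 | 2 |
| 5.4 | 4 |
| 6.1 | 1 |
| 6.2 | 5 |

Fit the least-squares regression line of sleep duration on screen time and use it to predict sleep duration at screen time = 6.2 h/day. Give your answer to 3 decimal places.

3.341

n = 4, Σx = 22.6, Σy = 12, Σxy = 68.5, Σx² = 128.82
Sxx = Σx² − (Σx)²/n = 128.82 − 127.69 = 1.13
Sxy = Σxy − (Σx)(Σy)/n = 68.5 − 67.8 = 0.7
b = Sxy/Sxx = 0.7/1.13 = 0.619469
a = ȳ − b·x̄ = 3 − 0.619469·5.65 = -0.5
ŷ(6.2) = a + b·6.2 = -0.5 + 0.619469·6.2 = 3.340708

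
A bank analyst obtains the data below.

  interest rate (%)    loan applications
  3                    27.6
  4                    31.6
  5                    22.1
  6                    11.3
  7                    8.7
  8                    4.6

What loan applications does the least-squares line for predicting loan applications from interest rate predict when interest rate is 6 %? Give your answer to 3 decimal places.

n = 6, Σx = 33, Σy = 105.9, Σxy = 485.2, Σx² = 199
Sxx = Σx² − (Σx)²/n = 199 − 181.5 = 17.5
Sxy = Σxy − (Σx)(Σy)/n = 485.2 − 582.45 = -97.25
b = Sxy/Sxx = -97.25/17.5 = -5.557143
a = ȳ − b·x̄ = 17.65 − (-5.557143)·5.5 = 48.214286
ŷ(6) = a + b·6 = 48.214286 + (-5.557143)·6 = 14.871429

14.871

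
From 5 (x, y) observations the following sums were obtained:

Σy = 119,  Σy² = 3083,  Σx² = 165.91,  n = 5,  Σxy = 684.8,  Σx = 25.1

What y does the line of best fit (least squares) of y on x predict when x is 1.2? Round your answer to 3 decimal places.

15.432

Sxx = Σx² − (Σx)²/n = 165.91 − 126.002 = 39.908
Sxy = Σxy − (Σx)(Σy)/n = 684.8 − 597.38 = 87.42
b = Sxy/Sxx = 87.42/39.908 = 2.190538
a = ȳ − b·x̄ = 23.8 − 2.190538·5.02 = 12.803498
ŷ(1.2) = a + b·1.2 = 12.803498 + 2.190538·1.2 = 15.432144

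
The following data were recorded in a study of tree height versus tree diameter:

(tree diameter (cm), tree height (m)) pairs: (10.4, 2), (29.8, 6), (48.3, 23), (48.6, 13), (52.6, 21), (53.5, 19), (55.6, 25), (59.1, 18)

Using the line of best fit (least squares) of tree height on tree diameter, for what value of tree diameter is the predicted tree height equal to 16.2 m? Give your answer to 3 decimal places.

45.474

n = 8, Σx = 357.9, Σy = 127, Σxy = 6517.2, Σx² = 17904.23
Sxx = Σx² − (Σx)²/n = 17904.23 − 16011.55125 = 1892.67875
Sxy = Σxy − (Σx)(Σy)/n = 6517.2 − 5681.6625 = 835.5375
b = Sxy/Sxx = 835.5375/1892.67875 = 0.441458
a = ȳ − b·x̄ = 15.875 − 0.441458·44.7375 = -3.874711
Set a + b·x = 16.2: x = (16.2 − (-3.874711)) / 0.441458 = 45.473697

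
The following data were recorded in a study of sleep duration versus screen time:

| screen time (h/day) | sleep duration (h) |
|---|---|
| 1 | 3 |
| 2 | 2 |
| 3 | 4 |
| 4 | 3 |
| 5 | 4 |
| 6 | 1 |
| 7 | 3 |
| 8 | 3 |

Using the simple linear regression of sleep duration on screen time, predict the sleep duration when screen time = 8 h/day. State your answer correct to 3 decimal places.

2.750

n = 8, Σx = 36, Σy = 23, Σxy = 102, Σx² = 204
Sxx = Σx² − (Σx)²/n = 204 − 162 = 42
Sxy = Σxy − (Σx)(Σy)/n = 102 − 103.5 = -1.5
b = Sxy/Sxx = -1.5/42 = -0.035714
a = ȳ − b·x̄ = 2.875 − (-0.035714)·4.5 = 3.035714
ŷ(8) = a + b·8 = 3.035714 + (-0.035714)·8 = 2.75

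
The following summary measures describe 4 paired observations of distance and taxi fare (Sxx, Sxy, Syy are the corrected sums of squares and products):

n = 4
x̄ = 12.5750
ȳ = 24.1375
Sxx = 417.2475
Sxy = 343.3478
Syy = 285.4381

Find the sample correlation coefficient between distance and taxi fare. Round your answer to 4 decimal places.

0.9949

r = Sxy/√(Sxx·Syy) = 343.3478/√(119098.333630) = 343.3478/345.106264 = 0.994905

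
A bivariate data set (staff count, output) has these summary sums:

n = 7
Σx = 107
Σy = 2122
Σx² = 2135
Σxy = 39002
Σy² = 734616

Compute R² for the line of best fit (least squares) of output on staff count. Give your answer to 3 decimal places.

Sxx = Σx² − (Σx)²/n = 2135 − 1635.571429 = 499.428571
Sxy = Σxy − (Σx)(Σy)/n = 39002 − 32436.285714 = 6565.714286
Syy = Σy² − (Σy)²/n = 734616 − 643269.142857 = 91346.857143
R² = Sxy²/(Sxx·Syy) = (6565.714286)²/(499.428571·91346.857143) = 0.944924

0.945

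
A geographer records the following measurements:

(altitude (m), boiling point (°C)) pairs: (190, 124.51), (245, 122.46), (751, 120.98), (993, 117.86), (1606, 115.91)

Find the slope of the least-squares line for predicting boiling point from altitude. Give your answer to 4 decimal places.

n = 5, Σx = 3785, Σy = 601.72, Σxy = 447702.02, Σx² = 4225411
Sxx = Σx² − (Σx)²/n = 4225411 − 2865245 = 1360166
Sxy = Σxy − (Σx)(Σy)/n = 447702.02 − 455502.04 = -7800.02
b = Sxy/Sxx = -7800.02/1360166 = -0.005735

-0.0057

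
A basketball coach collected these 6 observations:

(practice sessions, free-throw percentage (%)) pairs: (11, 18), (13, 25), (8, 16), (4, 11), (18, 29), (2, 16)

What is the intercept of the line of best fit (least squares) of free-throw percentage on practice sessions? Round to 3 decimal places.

n = 6, Σx = 56, Σy = 115, Σxy = 1249, Σx² = 698
Sxx = Σx² − (Σx)²/n = 698 − 522.666667 = 175.333333
Sxy = Σxy − (Σx)(Σy)/n = 1249 − 1073.333333 = 175.666667
b = Sxy/Sxx = 175.666667/175.333333 = 1.001901
a = ȳ − b·x̄ = 19.166667 − 1.001901·9.333333 = 9.815589

9.816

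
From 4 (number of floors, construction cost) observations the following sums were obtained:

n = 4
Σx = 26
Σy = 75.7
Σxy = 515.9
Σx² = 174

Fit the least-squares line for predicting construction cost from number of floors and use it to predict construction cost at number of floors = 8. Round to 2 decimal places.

Sxx = Σx² − (Σx)²/n = 174 − 169 = 5
Sxy = Σxy − (Σx)(Σy)/n = 515.9 − 492.05 = 23.85
b = Sxy/Sxx = 23.85/5 = 4.77
a = ȳ − b·x̄ = 18.925 − 4.77·6.5 = -12.08
ŷ(8) = a + b·8 = -12.08 + 4.77·8 = 26.08

26.08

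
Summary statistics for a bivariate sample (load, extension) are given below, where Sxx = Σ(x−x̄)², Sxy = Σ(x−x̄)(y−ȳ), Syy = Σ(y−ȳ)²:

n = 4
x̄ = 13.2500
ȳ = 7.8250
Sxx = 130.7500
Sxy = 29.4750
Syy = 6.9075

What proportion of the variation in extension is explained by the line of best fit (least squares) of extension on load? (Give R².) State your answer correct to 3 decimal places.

R² = Sxy²/(Sxx·Syy) = (29.475)²/(130.75·6.9075) = 0.961933

0.962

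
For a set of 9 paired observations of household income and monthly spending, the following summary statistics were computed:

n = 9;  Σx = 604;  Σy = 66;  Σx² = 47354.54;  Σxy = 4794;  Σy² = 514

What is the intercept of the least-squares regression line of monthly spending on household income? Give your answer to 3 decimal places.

Sxx = Σx² − (Σx)²/n = 47354.54 − 40535.111111 = 6819.428889
Sxy = Σxy − (Σx)(Σy)/n = 4794 − 4429.333333 = 364.666667
b = Sxy/Sxx = 364.666667/6819.428889 = 0.053475
a = ȳ − b·x̄ = 7.333333 − 0.053475·67.111111 = 3.744589

3.745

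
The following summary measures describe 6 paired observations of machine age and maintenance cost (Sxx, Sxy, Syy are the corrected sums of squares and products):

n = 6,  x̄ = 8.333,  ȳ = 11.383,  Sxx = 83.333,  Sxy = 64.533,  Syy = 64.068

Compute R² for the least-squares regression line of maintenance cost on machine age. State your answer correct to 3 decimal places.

0.780

R² = Sxy²/(Sxx·Syy) = (64.533)²/(83.333·64.068) = 0.780020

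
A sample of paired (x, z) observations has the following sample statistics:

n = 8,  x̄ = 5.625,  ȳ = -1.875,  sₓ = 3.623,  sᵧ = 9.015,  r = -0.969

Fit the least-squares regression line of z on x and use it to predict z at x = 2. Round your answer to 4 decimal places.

6.8654

b = r · sᵧ/sₓ = -0.969 · 9.015/3.623 = -2.411133
a = ȳ − b·x̄ = -1.875 − (-2.411133)·5.625 = 11.687623
ŷ(2) = a + b·2 = 11.687623 + (-2.411133)·2 = 6.865357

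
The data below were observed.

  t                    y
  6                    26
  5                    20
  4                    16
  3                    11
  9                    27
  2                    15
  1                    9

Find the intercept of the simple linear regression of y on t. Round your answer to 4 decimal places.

7.4934

n = 7, Σx = 30, Σy = 124, Σxy = 635, Σx² = 172
Sxx = Σx² − (Σx)²/n = 172 − 128.571429 = 43.428571
Sxy = Σxy − (Σx)(Σy)/n = 635 − 531.428571 = 103.571429
b = Sxy/Sxx = 103.571429/43.428571 = 2.384868
a = ȳ − b·x̄ = 17.714286 − 2.384868·4.285714 = 7.493421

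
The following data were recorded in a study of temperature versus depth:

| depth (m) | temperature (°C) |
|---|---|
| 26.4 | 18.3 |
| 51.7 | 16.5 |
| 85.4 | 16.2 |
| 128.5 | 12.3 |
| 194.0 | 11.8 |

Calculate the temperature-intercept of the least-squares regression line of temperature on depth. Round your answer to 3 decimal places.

n = 5, Σx = 486, Σy = 75.1, Σxy = 6589.4, Σx² = 64811.26
Sxx = Σx² − (Σx)²/n = 64811.26 − 47239.2 = 17572.06
Sxy = Σxy − (Σx)(Σy)/n = 6589.4 − 7299.72 = -710.32
b = Sxy/Sxx = -710.32/17572.06 = -0.040423
a = ȳ − b·x̄ = 15.02 − (-0.040423)·97.2 = 18.949141

18.949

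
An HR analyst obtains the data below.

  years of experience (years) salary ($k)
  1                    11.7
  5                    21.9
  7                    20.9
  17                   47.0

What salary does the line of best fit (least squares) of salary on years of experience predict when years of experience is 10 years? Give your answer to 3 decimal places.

30.865

n = 4, Σx = 30, Σy = 101.5, Σxy = 1066.5, Σx² = 364
Sxx = Σx² − (Σx)²/n = 364 − 225 = 139
Sxy = Σxy − (Σx)(Σy)/n = 1066.5 − 761.25 = 305.25
b = Sxy/Sxx = 305.25/139 = 2.196043
a = ȳ − b·x̄ = 25.375 − 2.196043·7.5 = 8.904676
ŷ(10) = a + b·10 = 8.904676 + 2.196043·10 = 30.865108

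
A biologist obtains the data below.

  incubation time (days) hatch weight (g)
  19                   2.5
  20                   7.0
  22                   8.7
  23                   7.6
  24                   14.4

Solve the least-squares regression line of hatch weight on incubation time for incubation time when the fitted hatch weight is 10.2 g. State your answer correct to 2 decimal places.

n = 5, Σx = 108, Σy = 40.2, Σxy = 899.3, Σx² = 2350
Sxx = Σx² − (Σx)²/n = 2350 − 2332.8 = 17.2
Sxy = Σxy − (Σx)(Σy)/n = 899.3 − 868.32 = 30.98
b = Sxy/Sxx = 30.98/17.2 = 1.801163
a = ȳ − b·x̄ = 8.04 − 1.801163·21.6 = -30.865116
Set a + b·x = 10.2: x = (10.2 − (-30.865116)) / 1.801163 = 22.799225

22.80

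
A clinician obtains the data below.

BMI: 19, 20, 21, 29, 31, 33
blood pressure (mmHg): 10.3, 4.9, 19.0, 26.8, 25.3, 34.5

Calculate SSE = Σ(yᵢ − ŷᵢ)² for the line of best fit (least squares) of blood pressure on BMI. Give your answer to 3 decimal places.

n = 6, Σx = 153, Σy = 120.8, Σxy = 3392.7, Σx² = 4093, Σy² = 3039.68
Sxx = Σx² − (Σx)²/n = 4093 − 3901.5 = 191.5
Sxy = Σxy − (Σx)(Σy)/n = 3392.7 − 3080.4 = 312.3
Syy = Σy² − (Σy)²/n = 3039.68 − 2432.106667 = 607.573333
b = Sxy/Sxx = 312.3/191.5 = 1.630809
SSE = Syy − b·Sxy = 607.573333 − 1.630809·312.3 = 98.271558

98.272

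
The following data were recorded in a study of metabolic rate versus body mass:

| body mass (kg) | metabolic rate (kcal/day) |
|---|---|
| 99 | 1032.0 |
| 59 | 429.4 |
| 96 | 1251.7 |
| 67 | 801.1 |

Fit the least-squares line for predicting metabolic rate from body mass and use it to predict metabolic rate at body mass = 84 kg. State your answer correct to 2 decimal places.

937.62

n = 4, Σx = 321, Σy = 3514.2, Σxy = 301339.5, Σx² = 26987
Sxx = Σx² − (Σx)²/n = 26987 − 25760.25 = 1226.75
Sxy = Σxy − (Σx)(Σy)/n = 301339.5 − 282014.55 = 19324.95
b = Sxy/Sxx = 19324.95/1226.75 = 15.752965
a = ȳ − b·x̄ = 878.55 − 15.752965·80.25 = -385.625453
ŷ(84) = a + b·84 = -385.625453 + 15.752965·84 = 937.623619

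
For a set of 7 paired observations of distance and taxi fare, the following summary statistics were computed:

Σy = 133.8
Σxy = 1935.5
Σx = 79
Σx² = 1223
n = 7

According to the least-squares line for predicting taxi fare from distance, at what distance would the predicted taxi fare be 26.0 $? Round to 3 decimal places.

16.649

Sxx = Σx² − (Σx)²/n = 1223 − 891.571429 = 331.428571
Sxy = Σxy − (Σx)(Σy)/n = 1935.5 − 1510.028571 = 425.471429
b = Sxy/Sxx = 425.471429/331.428571 = 1.28375
a = ȳ − b·x̄ = 19.114286 − 1.28375·11.285714 = 4.62625
Set a + b·x = 26.0: x = (26.0 − 4.62625) / 1.28375 = 16.649464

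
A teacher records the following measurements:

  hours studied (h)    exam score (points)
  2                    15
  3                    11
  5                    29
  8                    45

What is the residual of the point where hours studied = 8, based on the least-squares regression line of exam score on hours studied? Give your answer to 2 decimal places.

0.33

n = 4, Σx = 18, Σy = 100, Σxy = 568, Σx² = 102
Sxx = Σx² − (Σx)²/n = 102 − 81 = 21
Sxy = Σxy − (Σx)(Σy)/n = 568 − 450 = 118
b = Sxy/Sxx = 118/21 = 5.619048
a = ȳ − b·x̄ = 25 − 5.619048·4.5 = -0.285714
ŷ(8) = -0.285714 + 5.619048·8 = 44.666667
residual = y − ŷ = 45 − 44.666667 = 0.333333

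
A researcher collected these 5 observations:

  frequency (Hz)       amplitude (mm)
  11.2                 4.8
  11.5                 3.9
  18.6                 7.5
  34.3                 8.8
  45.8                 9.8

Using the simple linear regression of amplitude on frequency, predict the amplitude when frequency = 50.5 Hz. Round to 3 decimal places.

11.015

n = 5, Σx = 121.4, Σy = 34.8, Σxy = 988.79, Σx² = 3877.78
Sxx = Σx² − (Σx)²/n = 3877.78 − 2947.592 = 930.188
Sxy = Σxy − (Σx)(Σy)/n = 988.79 − 844.944 = 143.846
b = Sxy/Sxx = 143.846/930.188 = 0.154642
a = ȳ − b·x̄ = 6.96 − 0.154642·24.28 = 3.205296
ŷ(50.5) = a + b·50.5 = 3.205296 + 0.154642·50.5 = 11.014709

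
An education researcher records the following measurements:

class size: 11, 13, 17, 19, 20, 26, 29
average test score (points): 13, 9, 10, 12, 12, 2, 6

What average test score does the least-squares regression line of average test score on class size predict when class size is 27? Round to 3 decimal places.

n = 7, Σx = 135, Σy = 64, Σxy = 1124, Σx² = 2857
Sxx = Σx² − (Σx)²/n = 2857 − 2603.571429 = 253.428571
Sxy = Σxy − (Σx)(Σy)/n = 1124 − 1234.285714 = -110.285714
b = Sxy/Sxx = -110.285714/253.428571 = -0.435175
a = ȳ − b·x̄ = 9.142857 − (-0.435175)·19.285714 = 17.535513
ŷ(27) = a + b·27 = 17.535513 + (-0.435175)·27 = 5.785795

5.786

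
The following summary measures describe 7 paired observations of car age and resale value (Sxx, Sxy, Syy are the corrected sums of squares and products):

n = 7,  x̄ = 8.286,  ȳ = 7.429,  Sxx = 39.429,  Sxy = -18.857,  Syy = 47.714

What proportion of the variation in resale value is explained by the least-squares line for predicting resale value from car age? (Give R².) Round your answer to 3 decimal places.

R² = Sxy²/(Sxx·Syy) = (-18.857)²/(39.429·47.714) = 0.189009

0.189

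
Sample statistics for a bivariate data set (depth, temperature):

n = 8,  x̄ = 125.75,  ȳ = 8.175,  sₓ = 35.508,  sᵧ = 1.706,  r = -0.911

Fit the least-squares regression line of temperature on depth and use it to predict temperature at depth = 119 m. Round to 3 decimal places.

b = r · sᵧ/sₓ = -0.911 · 1.706/35.508 = -0.043769
a = ȳ − b·x̄ = 8.175 − (-0.043769)·125.75 = 13.679010
ŷ(119) = a + b·119 = 13.679010 + (-0.043769)·119 = 8.470444

8.470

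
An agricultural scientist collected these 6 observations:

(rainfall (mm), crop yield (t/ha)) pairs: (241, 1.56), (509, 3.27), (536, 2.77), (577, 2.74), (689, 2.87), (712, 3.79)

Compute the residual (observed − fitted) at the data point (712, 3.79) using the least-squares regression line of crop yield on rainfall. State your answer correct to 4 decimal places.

0.3312

n = 6, Σx = 3264, Σy = 17, Σxy = 9782, Σx² = 1919052
Sxx = Σx² − (Σx)²/n = 1919052 − 1775616 = 143436
Sxy = Σxy − (Σx)(Σy)/n = 9782 − 9248 = 534
b = Sxy/Sxx = 534/143436 = 0.003723
a = ȳ − b·x̄ = 2.833333 − 0.003723·544 = 0.808068
ŷ(712) = 0.808068 + 0.003723·712 = 3.458783
residual = y − ŷ = 3.79 − 3.458783 = 0.331217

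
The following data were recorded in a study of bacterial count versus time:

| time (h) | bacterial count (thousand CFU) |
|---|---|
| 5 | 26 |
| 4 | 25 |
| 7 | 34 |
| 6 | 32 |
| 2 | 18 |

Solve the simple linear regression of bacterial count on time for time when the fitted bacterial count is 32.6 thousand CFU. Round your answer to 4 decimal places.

n = 5, Σx = 24, Σy = 135, Σxy = 696, Σx² = 130
Sxx = Σx² − (Σx)²/n = 130 − 115.2 = 14.8
Sxy = Σxy − (Σx)(Σy)/n = 696 − 648 = 48
b = Sxy/Sxx = 48/14.8 = 3.243243
a = ȳ − b·x̄ = 27 − 3.243243·4.8 = 11.432432
Set a + b·x = 32.6: x = (32.6 − 11.432432) / 3.243243 = 6.526667

6.5267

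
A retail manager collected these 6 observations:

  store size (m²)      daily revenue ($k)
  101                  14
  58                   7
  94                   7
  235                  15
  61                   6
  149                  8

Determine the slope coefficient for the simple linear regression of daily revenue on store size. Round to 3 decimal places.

0.042

n = 6, Σx = 698, Σy = 57, Σxy = 7561, Σx² = 103548
Sxx = Σx² − (Σx)²/n = 103548 − 81200.666667 = 22347.333333
Sxy = Σxy − (Σx)(Σy)/n = 7561 − 6631 = 930
b = Sxy/Sxx = 930/22347.333333 = 0.041616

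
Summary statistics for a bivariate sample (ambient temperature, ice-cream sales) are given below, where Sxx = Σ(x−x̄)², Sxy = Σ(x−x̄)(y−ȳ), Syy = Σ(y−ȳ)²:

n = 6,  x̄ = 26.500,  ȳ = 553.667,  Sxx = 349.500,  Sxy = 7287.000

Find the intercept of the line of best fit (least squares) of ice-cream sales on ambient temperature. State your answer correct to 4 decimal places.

1.1477

b = Sxy/Sxx = 7287/349.5 = 20.849785
a = ȳ − b·x̄ = 553.667 − 20.849785·26.5 = 1.147687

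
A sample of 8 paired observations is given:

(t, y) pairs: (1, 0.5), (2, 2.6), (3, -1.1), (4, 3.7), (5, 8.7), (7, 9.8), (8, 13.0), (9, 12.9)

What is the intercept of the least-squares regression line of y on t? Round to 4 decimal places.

n = 8, Σx = 39, Σy = 50.1, Σxy = 349.4, Σx² = 249
Sxx = Σx² − (Σx)²/n = 249 − 190.125 = 58.875
Sxy = Σxy − (Σx)(Σy)/n = 349.4 − 244.2375 = 105.1625
b = Sxy/Sxx = 105.1625/58.875 = 1.786200
a = ȳ − b·x̄ = 6.2625 − 1.786200·4.875 = -2.445223

-2.4452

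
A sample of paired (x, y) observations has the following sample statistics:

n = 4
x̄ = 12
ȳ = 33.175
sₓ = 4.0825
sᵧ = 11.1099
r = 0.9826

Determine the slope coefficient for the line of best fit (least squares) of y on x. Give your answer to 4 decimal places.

b = r · sᵧ/sₓ = 0.9826 · 11.1099/4.0825 = 2.673996

2.6740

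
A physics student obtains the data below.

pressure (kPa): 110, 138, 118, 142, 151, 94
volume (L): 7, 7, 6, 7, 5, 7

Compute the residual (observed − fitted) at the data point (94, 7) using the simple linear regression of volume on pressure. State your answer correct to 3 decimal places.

-0.079

n = 6, Σx = 753, Σy = 39, Σxy = 4851, Σx² = 96869
Sxx = Σx² − (Σx)²/n = 96869 − 94501.5 = 2367.5
Sxy = Σxy − (Σx)(Σy)/n = 4851 − 4894.5 = -43.5
b = Sxy/Sxx = -43.5/2367.5 = -0.018374
a = ȳ − b·x̄ = 6.5 − (-0.018374)·125.5 = 8.805913
ŷ(94) = 8.805913 + (-0.018374)·94 = 7.078775
residual = y − ŷ = 7 − 7.078775 = -0.078775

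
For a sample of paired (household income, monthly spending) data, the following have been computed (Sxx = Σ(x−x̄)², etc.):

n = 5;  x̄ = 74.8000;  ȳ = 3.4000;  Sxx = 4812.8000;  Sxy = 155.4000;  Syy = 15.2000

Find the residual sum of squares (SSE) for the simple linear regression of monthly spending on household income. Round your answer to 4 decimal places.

b = Sxy/Sxx = 155.4/4812.8 = 0.032289
SSE = Syy − b·Sxy = 15.2 − 0.032289·155.4 = 10.182306

10.1823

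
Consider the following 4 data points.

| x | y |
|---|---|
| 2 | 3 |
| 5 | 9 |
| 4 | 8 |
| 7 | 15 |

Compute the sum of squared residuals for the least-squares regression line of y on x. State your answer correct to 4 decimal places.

n = 4, Σx = 18, Σy = 35, Σxy = 188, Σx² = 94, Σy² = 379
Sxx = Σx² − (Σx)²/n = 94 − 81 = 13
Sxy = Σxy − (Σx)(Σy)/n = 188 − 157.5 = 30.5
Syy = Σy² − (Σy)²/n = 379 − 306.25 = 72.75
b = Sxy/Sxx = 30.5/13 = 2.346154
SSE = Syy − b·Sxy = 72.75 − 2.346154·30.5 = 1.192308

1.1923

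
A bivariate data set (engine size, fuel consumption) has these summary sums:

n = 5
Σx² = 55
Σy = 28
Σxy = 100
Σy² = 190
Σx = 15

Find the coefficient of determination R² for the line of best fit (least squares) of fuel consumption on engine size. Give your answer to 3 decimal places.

0.771

Sxx = Σx² − (Σx)²/n = 55 − 45 = 10
Sxy = Σxy − (Σx)(Σy)/n = 100 − 84 = 16
Syy = Σy² − (Σy)²/n = 190 − 156.8 = 33.2
R² = Sxy²/(Sxx·Syy) = (16)²/(10·33.2) = 0.771084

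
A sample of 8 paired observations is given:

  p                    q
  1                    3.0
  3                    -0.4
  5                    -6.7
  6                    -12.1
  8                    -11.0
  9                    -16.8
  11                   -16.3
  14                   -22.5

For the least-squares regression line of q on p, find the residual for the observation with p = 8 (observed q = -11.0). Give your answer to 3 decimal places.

n = 8, Σx = 57, Σy = -82.8, Σxy = -837.8, Σx² = 533
Sxx = Σx² − (Σx)²/n = 533 − 406.125 = 126.875
Sxy = Σxy − (Σx)(Σy)/n = -837.8 − (-589.95) = -247.85
b = Sxy/Sxx = -247.85/126.875 = -1.953498
a = ȳ − b·x̄ = -10.35 − (-1.953498)·7.125 = 3.568670
ŷ(8) = 3.568670 + (-1.953498)·8 = -12.059310
residual = y − ŷ = -11.0 − (-12.059310) = 1.059310

1.059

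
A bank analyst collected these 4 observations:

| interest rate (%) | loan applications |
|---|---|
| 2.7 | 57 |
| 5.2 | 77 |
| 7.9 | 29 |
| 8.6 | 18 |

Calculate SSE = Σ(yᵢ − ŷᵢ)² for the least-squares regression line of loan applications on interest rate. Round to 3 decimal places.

893.701

n = 4, Σx = 24.4, Σy = 181, Σxy = 938.2, Σx² = 170.7, Σy² = 10343
Sxx = Σx² − (Σx)²/n = 170.7 − 148.84 = 21.86
Sxy = Σxy − (Σx)(Σy)/n = 938.2 − 1104.1 = -165.9
Syy = Σy² − (Σy)²/n = 10343 − 8190.25 = 2152.75
b = Sxy/Sxx = -165.9/21.86 = -7.589204
SSE = Syy − b·Sxy = 2152.75 − (-7.589204)·(-165.9) = 893.701052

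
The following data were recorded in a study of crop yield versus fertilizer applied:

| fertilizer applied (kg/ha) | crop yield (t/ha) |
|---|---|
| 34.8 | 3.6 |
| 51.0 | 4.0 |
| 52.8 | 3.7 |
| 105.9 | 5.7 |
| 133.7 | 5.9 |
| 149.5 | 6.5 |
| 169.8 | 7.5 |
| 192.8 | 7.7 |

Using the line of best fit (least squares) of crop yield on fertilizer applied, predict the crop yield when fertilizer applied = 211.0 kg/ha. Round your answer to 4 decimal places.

8.3049

n = 8, Σx = 890.3, Σy = 44.6, Σxy = 5646.91, Σx² = 124044.51
Sxx = Σx² − (Σx)²/n = 124044.51 − 99079.26125 = 24965.24875
Sxy = Σxy − (Σx)(Σy)/n = 5646.91 − 4963.4225 = 683.4875
b = Sxy/Sxx = 683.4875/24965.24875 = 0.027378
a = ȳ − b·x̄ = 5.575 − 0.027378·111.2875 = 2.528220
ŷ(211.0) = a + b·211.0 = 2.528220 + 0.027378·211 = 8.304885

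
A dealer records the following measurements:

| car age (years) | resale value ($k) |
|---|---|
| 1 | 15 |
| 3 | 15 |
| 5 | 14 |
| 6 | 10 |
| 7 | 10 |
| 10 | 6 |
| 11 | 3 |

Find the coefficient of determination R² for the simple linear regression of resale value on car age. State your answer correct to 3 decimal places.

0.913

n = 7, Σx = 43, Σy = 73, Σxy = 353, Σx² = 341, Σy² = 891
Sxx = Σx² − (Σx)²/n = 341 − 264.142857 = 76.857143
Sxy = Σxy − (Σx)(Σy)/n = 353 − 448.428571 = -95.428571
Syy = Σy² − (Σy)²/n = 891 − 761.285714 = 129.714286
R² = Sxy²/(Sxx·Syy) = (-95.428571)²/(76.857143·129.714286) = 0.913450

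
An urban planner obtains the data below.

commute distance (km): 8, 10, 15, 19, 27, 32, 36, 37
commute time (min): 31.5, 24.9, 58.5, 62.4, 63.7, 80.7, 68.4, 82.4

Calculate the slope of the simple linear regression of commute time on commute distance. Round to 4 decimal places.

1.6134

n = 8, Σx = 184, Σy = 472.5, Σxy = 12377.6, Σx² = 5168
Sxx = Σx² − (Σx)²/n = 5168 − 4232 = 936
Sxy = Σxy − (Σx)(Σy)/n = 12377.6 − 10867.5 = 1510.1
b = Sxy/Sxx = 1510.1/936 = 1.613355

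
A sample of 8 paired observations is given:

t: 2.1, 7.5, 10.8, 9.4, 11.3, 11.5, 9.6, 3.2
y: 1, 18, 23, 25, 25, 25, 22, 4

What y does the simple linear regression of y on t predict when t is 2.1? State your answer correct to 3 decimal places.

1.901

n = 8, Σx = 65.4, Σy = 143, Σxy = 1414.5, Σx² = 628
Sxx = Σx² − (Σx)²/n = 628 − 534.645 = 93.355
Sxy = Σxy − (Σx)(Σy)/n = 1414.5 − 1169.025 = 245.475
b = Sxy/Sxx = 245.475/93.355 = 2.629479
a = ȳ − b·x̄ = 17.875 − 2.629479·8.175 = -3.620990
ŷ(2.1) = a + b·2.1 = -3.620990 + 2.629479·2.1 = 1.900916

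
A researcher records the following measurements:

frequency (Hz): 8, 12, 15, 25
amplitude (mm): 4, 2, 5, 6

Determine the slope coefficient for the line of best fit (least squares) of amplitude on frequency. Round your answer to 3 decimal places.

n = 4, Σx = 60, Σy = 17, Σxy = 281, Σx² = 1058
Sxx = Σx² − (Σx)²/n = 1058 − 900 = 158
Sxy = Σxy − (Σx)(Σy)/n = 281 − 255 = 26
b = Sxy/Sxx = 26/158 = 0.164557

0.165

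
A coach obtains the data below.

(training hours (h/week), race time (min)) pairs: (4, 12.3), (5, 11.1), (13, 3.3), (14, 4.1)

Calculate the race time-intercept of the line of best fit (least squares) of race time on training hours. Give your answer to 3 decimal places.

n = 4, Σx = 36, Σy = 30.8, Σxy = 205, Σx² = 406
Sxx = Σx² − (Σx)²/n = 406 − 324 = 82
Sxy = Σxy − (Σx)(Σy)/n = 205 − 277.2 = -72.2
b = Sxy/Sxx = -72.2/82 = -0.880488
a = ȳ − b·x̄ = 7.7 − (-0.880488)·9 = 15.624390

15.624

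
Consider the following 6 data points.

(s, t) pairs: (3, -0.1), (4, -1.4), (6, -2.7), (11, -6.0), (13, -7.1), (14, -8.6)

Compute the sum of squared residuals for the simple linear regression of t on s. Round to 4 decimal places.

0.5206

n = 6, Σx = 51, Σy = -25.9, Σxy = -300.8, Σx² = 547, Σy² = 169.63
Sxx = Σx² − (Σx)²/n = 547 − 433.5 = 113.5
Sxy = Σxy − (Σx)(Σy)/n = -300.8 − (-220.15) = -80.65
Syy = Σy² − (Σy)²/n = 169.63 − 111.801667 = 57.828333
b = Sxy/Sxx = -80.65/113.5 = -0.710573
SSE = Syy − b·Sxy = 57.828333 − (-0.710573)·(-80.65) = 0.520646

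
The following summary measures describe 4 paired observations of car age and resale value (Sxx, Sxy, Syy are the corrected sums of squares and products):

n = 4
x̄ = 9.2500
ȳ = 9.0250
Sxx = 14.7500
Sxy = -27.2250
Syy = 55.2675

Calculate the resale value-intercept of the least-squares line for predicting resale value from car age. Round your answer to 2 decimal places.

26.10

b = Sxy/Sxx = -27.225/14.75 = -1.845763
a = ȳ − b·x̄ = 9.025 − (-1.845763)·9.25 = 26.098305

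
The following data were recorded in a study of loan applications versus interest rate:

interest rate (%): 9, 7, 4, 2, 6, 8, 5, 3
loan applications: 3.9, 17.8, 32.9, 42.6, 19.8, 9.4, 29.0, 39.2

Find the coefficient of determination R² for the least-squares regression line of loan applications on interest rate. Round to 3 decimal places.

0.990

n = 8, Σx = 44, Σy = 194.6, Σxy = 833.1, Σx² = 284, Σy² = 6087.26
Sxx = Σx² − (Σx)²/n = 284 − 242 = 42
Sxy = Σxy − (Σx)(Σy)/n = 833.1 − 1070.3 = -237.2
Syy = Σy² − (Σy)²/n = 6087.26 − 4733.645 = 1353.615
R² = Sxy²/(Sxx·Syy) = (-237.2)²/(42·1353.615) = 0.989658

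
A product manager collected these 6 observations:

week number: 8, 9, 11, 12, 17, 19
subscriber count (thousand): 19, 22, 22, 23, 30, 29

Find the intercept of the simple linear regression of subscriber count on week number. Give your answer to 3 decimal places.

12.151

n = 6, Σx = 76, Σy = 145, Σxy = 1929, Σx² = 1060
Sxx = Σx² − (Σx)²/n = 1060 − 962.666667 = 97.333333
Sxy = Σxy − (Σx)(Σy)/n = 1929 − 1836.666667 = 92.333333
b = Sxy/Sxx = 92.333333/97.333333 = 0.948630
a = ȳ − b·x̄ = 24.166667 − 0.948630·12.666667 = 12.150685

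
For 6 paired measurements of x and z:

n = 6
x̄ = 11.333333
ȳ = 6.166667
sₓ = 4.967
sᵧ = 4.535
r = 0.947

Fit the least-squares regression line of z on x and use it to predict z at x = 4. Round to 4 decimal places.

-0.1740

b = r · sᵧ/sₓ = 0.947 · 4.535/4.967 = 0.864636
a = ȳ − b·x̄ = 6.166667 − 0.864636·11.333333 = -3.632536
ŷ(4) = a + b·4 = -3.632536 + 0.864636·4 = -0.173994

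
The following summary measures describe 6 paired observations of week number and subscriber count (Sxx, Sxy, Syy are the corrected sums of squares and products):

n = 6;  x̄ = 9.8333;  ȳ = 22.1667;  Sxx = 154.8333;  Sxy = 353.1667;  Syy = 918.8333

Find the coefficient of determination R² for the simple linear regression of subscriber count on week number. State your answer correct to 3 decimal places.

0.877

R² = Sxy²/(Sxx·Syy) = (353.1667)²/(154.8333·918.8333) = 0.876715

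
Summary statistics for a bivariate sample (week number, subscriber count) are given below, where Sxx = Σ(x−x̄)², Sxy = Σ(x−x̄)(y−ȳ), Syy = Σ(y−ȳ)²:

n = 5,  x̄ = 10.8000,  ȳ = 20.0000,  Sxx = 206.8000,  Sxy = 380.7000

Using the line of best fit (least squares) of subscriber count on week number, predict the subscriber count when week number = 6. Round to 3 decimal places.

11.164

b = Sxy/Sxx = 380.7/206.8 = 1.840909
a = ȳ − b·x̄ = 20 − 1.840909·10.8 = 0.118182
ŷ(6) = a + b·6 = 0.118182 + 1.840909·6 = 11.163636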